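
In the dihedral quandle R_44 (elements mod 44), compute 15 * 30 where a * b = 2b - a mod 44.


15 * 30 = 2*30 - 15 mod 44
= 60 - 15 mod 44
= 45 mod 44 = 1

1


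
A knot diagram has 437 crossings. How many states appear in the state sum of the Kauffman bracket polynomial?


Each crossing contributes 2 choices (A-smoothing or B-smoothing).
Total states = 2^437 = 354901720847464302026037015570314714039863945648104521621821386318671527399120079749116723981329865996466075003059657194108692201472

354901720847464302026037015570314714039863945648104521621821386318671527399120079749116723981329865996466075003059657194108692201472


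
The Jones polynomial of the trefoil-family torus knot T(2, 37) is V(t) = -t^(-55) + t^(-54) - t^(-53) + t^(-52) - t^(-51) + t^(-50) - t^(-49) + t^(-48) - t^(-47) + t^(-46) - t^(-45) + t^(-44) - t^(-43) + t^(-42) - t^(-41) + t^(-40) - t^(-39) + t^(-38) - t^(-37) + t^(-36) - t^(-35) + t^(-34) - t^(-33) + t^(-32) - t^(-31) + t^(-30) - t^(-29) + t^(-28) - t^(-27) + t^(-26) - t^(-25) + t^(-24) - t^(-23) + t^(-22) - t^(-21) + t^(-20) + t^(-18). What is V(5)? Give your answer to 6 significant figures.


Substituting t = 5 into V(t) = -t^(-55) + t^(-54) - t^(-53) + t^(-52) - t^(-51) + t^(-50) - t^(-49) + t^(-48) - t^(-47) + t^(-46) - t^(-45) + t^(-44) - t^(-43) + t^(-42) - t^(-41) + t^(-40) - t^(-39) + t^(-38) - t^(-37) + t^(-36) - t^(-35) + t^(-34) - t^(-33) + t^(-32) - t^(-31) + t^(-30) - t^(-29) + t^(-28) - t^(-27) + t^(-26) - t^(-25) + t^(-24) - t^(-23) + t^(-22) - t^(-21) + t^(-20) + t^(-18):
  (-)t^(-55) = -3.60288e-39
  (+)t^(-54) = 1.80144e-38
  (-)t^(-53) = -9.0072e-38
  (+)t^(-52) = 4.5036e-37
  (-)t^(-51) = -2.2518e-36
  (+)t^(-50) = 1.1259e-35
  (-)t^(-49) = -5.6295e-35
  (+)t^(-48) = 2.81475e-34
  (-)t^(-47) = -1.40737e-33
  (+)t^(-46) = 7.03687e-33
  (-)t^(-45) = -3.51844e-32
  (+)t^(-44) = 1.75922e-31
  (-)t^(-43) = -8.79609e-31
  (+)t^(-42) = 4.39805e-30
  (-)t^(-41) = -2.19902e-29
  (+)t^(-40) = 1.09951e-28
  (-)t^(-39) = -5.49756e-28
  (+)t^(-38) = 2.74878e-27
  (-)t^(-37) = -1.37439e-26
  (+)t^(-36) = 6.87195e-26
  (-)t^(-35) = -3.43597e-25
  (+)t^(-34) = 1.71799e-24
  (-)t^(-33) = -8.58993e-24
  (+)t^(-32) = 4.29497e-23
  (-)t^(-31) = -2.14748e-22
  (+)t^(-30) = 1.07374e-21
  (-)t^(-29) = -5.36871e-21
  (+)t^(-28) = 2.68435e-20
  (-)t^(-27) = -1.34218e-19
  (+)t^(-26) = 6.71089e-19
  (-)t^(-25) = -3.35544e-18
  (+)t^(-24) = 1.67772e-17
  (-)t^(-23) = -8.38861e-17
  (+)t^(-22) = 4.1943e-16
  (-)t^(-21) = -2.09715e-15
  (+)t^(-20) = 1.04858e-14
  (+)t^(-18) = 2.62144e-13
Sum = (-3.60288e-39) + (1.80144e-38) + (-9.0072e-38) + (4.5036e-37) + (-2.2518e-36) + (1.1259e-35) + (-5.6295e-35) + (2.81475e-34) + (-1.40737e-33) + (7.03687e-33) + (-3.51844e-32) + (1.75922e-31) + (-8.79609e-31) + (4.39805e-30) + (-2.19902e-29) + (1.09951e-28) + (-5.49756e-28) + (2.74878e-27) + (-1.37439e-26) + (6.87195e-26) + (-3.43597e-25) + (1.71799e-24) + (-8.58993e-24) + (4.29497e-23) + (-2.14748e-22) + (1.07374e-21) + (-5.36871e-21) + (2.68435e-20) + (-1.34218e-19) + (6.71089e-19) + (-3.35544e-18) + (1.67772e-17) + (-8.38861e-17) + (4.1943e-16) + (-2.09715e-15) + (1.04858e-14) + (2.62144e-13)
= 2.708821333e-13
Rounded to 6 significant figures: 2.70882e-13

2.70882e-13


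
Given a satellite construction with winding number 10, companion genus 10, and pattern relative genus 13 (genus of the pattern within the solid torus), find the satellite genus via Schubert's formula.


Schubert: g(satellite) = g_rel(pattern) + |winding| * g(companion),
where g_rel(pattern) is the genus of the pattern relative to the solid torus.
= 13 + 10 * 10
= 13 + 100 = 113

113


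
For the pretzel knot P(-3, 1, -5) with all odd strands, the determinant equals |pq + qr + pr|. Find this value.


Step 1: Compute pq + qr + pr.
pq = (-3)*1 = -3
qr = 1*(-5) = -5
pr = (-3)*(-5) = 15
pq + qr + pr = -3 + (-5) + 15 = 7
Step 2: Take absolute value.
det(P(-3,1,-5)) = |7| = 7

7


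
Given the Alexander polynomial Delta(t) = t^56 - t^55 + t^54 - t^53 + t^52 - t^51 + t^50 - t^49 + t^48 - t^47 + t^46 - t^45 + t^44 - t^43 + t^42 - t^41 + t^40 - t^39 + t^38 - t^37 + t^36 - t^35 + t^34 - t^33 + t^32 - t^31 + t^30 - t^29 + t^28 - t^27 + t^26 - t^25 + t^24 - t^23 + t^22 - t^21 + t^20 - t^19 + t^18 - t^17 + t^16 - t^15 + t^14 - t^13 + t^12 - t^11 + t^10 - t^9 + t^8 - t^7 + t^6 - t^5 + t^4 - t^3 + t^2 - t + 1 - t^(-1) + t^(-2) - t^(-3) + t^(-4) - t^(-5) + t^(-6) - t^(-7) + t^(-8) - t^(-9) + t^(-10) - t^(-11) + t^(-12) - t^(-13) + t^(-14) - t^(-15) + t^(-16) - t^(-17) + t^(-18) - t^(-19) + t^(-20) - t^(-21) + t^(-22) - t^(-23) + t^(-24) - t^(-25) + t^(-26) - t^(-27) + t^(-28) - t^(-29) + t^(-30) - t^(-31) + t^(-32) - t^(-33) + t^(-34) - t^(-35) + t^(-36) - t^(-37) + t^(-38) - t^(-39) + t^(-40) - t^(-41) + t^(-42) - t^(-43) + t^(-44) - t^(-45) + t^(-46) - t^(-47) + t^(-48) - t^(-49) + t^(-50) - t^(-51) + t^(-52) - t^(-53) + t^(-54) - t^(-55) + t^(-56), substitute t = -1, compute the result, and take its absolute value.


Step 1: The polynomial has 113 terms with alternating signs, exponents from 56 down to -56.
Step 2: Substitute t = -1. The i-th term has coefficient (-1)^i and exponent (m-i),
  so its value is (-1)^i * (-1)^(m-i) = (-1)^m = 1 for every i.
Step 3: All 113 terms equal 1, so Delta(-1) = 113 * (1) = 113
Step 4: |Delta(-1)| = 113

113


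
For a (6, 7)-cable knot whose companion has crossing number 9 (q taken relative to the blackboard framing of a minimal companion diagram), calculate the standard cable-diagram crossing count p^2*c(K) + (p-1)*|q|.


Step 1: Each of the c(K) crossings of the companion diagram becomes p*p = p^2 crossings among the p parallel strands, and each of the |q| twists s_1 s_2 ... s_(p-1) adds (p-1) crossings.
  Crossings = p^2 * c(K) + (p-1)*|q|
Step 2: = 6^2 * 9 + (6-1)*7
Step 3: = 36*9 + 5*7
Step 4: = 324 + 35 = 359

359


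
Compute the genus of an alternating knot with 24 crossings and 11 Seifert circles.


For alternating knots, g = (c - s + 1)/2.
= (24 - 11 + 1)/2
= 14/2 = 7

7


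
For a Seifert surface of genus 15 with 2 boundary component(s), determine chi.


chi = 2 - 2g - b
= 2 - 2*15 - 2
= 2 - 30 - 2 = -30

-30


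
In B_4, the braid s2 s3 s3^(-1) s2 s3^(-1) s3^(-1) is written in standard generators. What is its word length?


The word length counts the number of generators (including inverses).
Listing each generator: s2, s3, s3^(-1), s2, s3^(-1), s3^(-1)
There are 6 generators in this braid word.

6


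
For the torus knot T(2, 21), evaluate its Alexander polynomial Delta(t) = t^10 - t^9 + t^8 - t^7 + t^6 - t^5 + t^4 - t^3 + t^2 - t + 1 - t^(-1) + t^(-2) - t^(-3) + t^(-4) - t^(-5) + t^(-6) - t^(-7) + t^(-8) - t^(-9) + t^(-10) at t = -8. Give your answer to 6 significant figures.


Substituting t = -8 into Delta(t) = t^10 - t^9 + t^8 - t^7 + t^6 - t^5 + t^4 - t^3 + t^2 - t + 1 - t^(-1) + t^(-2) - t^(-3) + t^(-4) - t^(-5) + t^(-6) - t^(-7) + t^(-8) - t^(-9) + t^(-10):
Term values: (1073741824) + (134217728) + (16777216) + (2097152) + (262144) + (32768) + (4096) + (512) + (64) + (8) + (1) + (0.125) + (0.015625) + (0.00195312) + (0.000244141) + (3.05176e-05) + (3.8147e-06) + (4.76837e-07) + (5.96046e-08) + (7.45058e-09) + (9.31323e-10)
Sum = 1227133513
Rounded to 6 significant figures: 1.22713e+09

1.22713e+09


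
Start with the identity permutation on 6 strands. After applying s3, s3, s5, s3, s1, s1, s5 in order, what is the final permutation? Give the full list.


Starting with identity [1, 2, 3, 4, 5, 6].
Apply generators in sequence:
  After s3: [1, 2, 4, 3, 5, 6]
  After s3: [1, 2, 3, 4, 5, 6]
  After s5: [1, 2, 3, 4, 6, 5]
  After s3: [1, 2, 4, 3, 6, 5]
  After s1: [2, 1, 4, 3, 6, 5]
  After s1: [1, 2, 4, 3, 6, 5]
  After s5: [1, 2, 4, 3, 5, 6]
Final permutation: [1, 2, 4, 3, 5, 6]

[1, 2, 4, 3, 5, 6]


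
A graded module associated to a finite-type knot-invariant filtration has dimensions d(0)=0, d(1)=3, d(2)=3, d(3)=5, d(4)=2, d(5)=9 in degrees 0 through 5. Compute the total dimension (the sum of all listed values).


Total dimension = d(0) + d(1) + ... + d(5)
= 0 + 3 + 3 + 5 + 2 + 9
= 22

22


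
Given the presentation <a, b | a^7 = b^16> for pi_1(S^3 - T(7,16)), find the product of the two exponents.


The relation is a^7 = b^16.
Product of exponents = 7 * 16
= 112

112


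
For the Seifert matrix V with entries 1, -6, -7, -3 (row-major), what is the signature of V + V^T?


Step 1: V + V^T = [[2, -13], [-13, -6]]
Step 2: trace = -4, det = -181
Step 3: Discriminant = (-4)^2 - 4*(-181) = 740
Step 4: Eigenvalues: 11.6015, -15.6015
Step 5: Signature = (# positive eigenvalues) - (# negative eigenvalues) = 0

0


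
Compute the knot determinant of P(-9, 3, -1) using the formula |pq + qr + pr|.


Step 1: Compute pq + qr + pr.
pq = (-9)*3 = -27
qr = 3*(-1) = -3
pr = (-9)*(-1) = 9
pq + qr + pr = -27 + (-3) + 9 = -21
Step 2: Take absolute value.
det(P(-9,3,-1)) = |-21| = 21

21


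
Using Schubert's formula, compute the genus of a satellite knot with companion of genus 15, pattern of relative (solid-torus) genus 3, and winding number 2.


Schubert: g(satellite) = g_rel(pattern) + |winding| * g(companion),
where g_rel(pattern) is the genus of the pattern relative to the solid torus.
= 3 + 2 * 15
= 3 + 30 = 33

33


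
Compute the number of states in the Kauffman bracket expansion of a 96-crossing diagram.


Each crossing contributes 2 choices (A-smoothing or B-smoothing).
Total states = 2^96 = 79228162514264337593543950336

79228162514264337593543950336


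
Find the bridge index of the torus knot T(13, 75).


The bridge number of T(p,q) is min(p,q).
min(13, 75) = 13

13


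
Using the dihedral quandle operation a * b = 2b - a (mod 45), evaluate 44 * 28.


44 * 28 = 2*28 - 44 mod 45
= 56 - 44 mod 45
= 12 mod 45 = 12

12


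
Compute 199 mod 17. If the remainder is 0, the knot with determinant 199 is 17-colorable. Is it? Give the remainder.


Step 1: A knot is p-colorable if and only if p divides its determinant.
Step 2: Compute 199 mod 17.
199 = 11 * 17 + 12
Step 3: 199 mod 17 = 12
Step 4: The knot is 17-colorable: no

12


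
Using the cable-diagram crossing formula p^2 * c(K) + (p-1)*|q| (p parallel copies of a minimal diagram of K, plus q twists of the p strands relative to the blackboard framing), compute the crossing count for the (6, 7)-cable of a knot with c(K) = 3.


Step 1: Each of the c(K) crossings of the companion diagram becomes p*p = p^2 crossings among the p parallel strands, and each of the |q| twists s_1 s_2 ... s_(p-1) adds (p-1) crossings.
  Crossings = p^2 * c(K) + (p-1)*|q|
Step 2: = 6^2 * 3 + (6-1)*7
Step 3: = 36*3 + 5*7
Step 4: = 108 + 35 = 143

143


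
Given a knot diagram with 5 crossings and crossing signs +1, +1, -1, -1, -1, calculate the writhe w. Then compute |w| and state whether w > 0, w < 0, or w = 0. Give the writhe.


Step 1: Count positive crossings (+1).
Positive crossings: 2
Step 2: Count negative crossings (-1).
Negative crossings: 3
Step 3: Writhe = (positive) - (negative)
w = 2 - 3 = -1
Step 4: |w| = 1, and w is negative

-1


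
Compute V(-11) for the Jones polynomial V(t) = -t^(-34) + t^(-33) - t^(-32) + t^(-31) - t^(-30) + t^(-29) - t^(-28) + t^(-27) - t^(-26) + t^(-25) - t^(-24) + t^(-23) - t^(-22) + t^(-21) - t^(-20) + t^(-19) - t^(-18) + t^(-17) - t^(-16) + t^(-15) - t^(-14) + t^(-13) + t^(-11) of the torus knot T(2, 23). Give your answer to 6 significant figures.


Substituting t = -11 into V(t) = -t^(-34) + t^(-33) - t^(-32) + t^(-31) - t^(-30) + t^(-29) - t^(-28) + t^(-27) - t^(-26) + t^(-25) - t^(-24) + t^(-23) - t^(-22) + t^(-21) - t^(-20) + t^(-19) - t^(-18) + t^(-17) - t^(-16) + t^(-15) - t^(-14) + t^(-13) + t^(-11):
  (-)t^(-34) = -3.91425e-36
  (+)t^(-33) = -4.30568e-35
  (-)t^(-32) = -4.73624e-34
  (+)t^(-31) = -5.20987e-33
  (-)t^(-30) = -5.73086e-32
  (+)t^(-29) = -6.30394e-31
  (-)t^(-28) = -6.93433e-30
  (+)t^(-27) = -7.62777e-29
  (-)t^(-26) = -8.39055e-28
  (+)t^(-25) = -9.2296e-27
  (-)t^(-24) = -1.01526e-25
  (+)t^(-23) = -1.11678e-24
  (-)t^(-22) = -1.22846e-23
  (+)t^(-21) = -1.35131e-22
  (-)t^(-20) = -1.48644e-21
  (+)t^(-19) = -1.63508e-20
  (-)t^(-18) = -1.79859e-19
  (+)t^(-17) = -1.97845e-18
  (-)t^(-16) = -2.17629e-17
  (+)t^(-15) = -2.39392e-16
  (-)t^(-14) = -2.63331e-15
  (+)t^(-13) = -2.89664e-14
  (+)t^(-11) = -3.50494e-12
Sum = (-3.91425e-36) + (-4.30568e-35) + (-4.73624e-34) + (-5.20987e-33) + (-5.73086e-32) + (-6.30394e-31) + (-6.93433e-30) + (-7.62777e-29) + (-8.39055e-28) + (-9.2296e-27) + (-1.01526e-25) + (-1.11678e-24) + (-1.22846e-23) + (-1.35131e-22) + (-1.48644e-21) + (-1.63508e-20) + (-1.79859e-19) + (-1.97845e-18) + (-2.17629e-17) + (-2.39392e-16) + (-2.63331e-15) + (-2.89664e-14) + (-3.50494e-12)
= -3.536802077e-12
Rounded to 6 significant figures: -3.5368e-12

-3.5368e-12


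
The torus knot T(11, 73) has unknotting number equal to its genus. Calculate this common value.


For a torus knot T(p,q), both the unknotting number and genus equal (p-1)(q-1)/2.
= (11-1)(73-1)/2
= 10*72/2
= 720/2 = 360

360


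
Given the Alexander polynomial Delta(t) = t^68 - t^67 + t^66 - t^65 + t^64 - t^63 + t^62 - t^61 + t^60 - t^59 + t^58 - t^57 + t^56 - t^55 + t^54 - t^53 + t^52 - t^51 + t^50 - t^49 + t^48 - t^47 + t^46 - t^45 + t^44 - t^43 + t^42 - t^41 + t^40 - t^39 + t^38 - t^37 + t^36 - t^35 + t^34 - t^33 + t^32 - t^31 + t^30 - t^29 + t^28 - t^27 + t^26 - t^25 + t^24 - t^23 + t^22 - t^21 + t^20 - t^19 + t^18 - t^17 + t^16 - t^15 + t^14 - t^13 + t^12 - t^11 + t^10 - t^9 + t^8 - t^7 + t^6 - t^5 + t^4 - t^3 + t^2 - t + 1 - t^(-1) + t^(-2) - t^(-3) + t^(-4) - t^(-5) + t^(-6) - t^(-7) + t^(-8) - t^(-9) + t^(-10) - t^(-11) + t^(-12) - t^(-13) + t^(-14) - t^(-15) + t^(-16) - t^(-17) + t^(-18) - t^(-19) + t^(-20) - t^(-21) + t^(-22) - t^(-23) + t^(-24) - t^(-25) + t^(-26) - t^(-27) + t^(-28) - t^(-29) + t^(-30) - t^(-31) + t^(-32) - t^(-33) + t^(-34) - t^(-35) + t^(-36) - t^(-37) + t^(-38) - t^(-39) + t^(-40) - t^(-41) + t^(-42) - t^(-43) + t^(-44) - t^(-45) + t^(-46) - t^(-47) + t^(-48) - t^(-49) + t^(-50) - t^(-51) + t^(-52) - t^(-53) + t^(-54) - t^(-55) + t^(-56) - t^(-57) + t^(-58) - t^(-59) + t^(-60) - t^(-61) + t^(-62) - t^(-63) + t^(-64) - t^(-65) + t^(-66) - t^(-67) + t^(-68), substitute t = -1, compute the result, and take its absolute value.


Step 1: The polynomial has 137 terms with alternating signs, exponents from 68 down to -68.
Step 2: Substitute t = -1. The i-th term has coefficient (-1)^i and exponent (m-i),
  so its value is (-1)^i * (-1)^(m-i) = (-1)^m = 1 for every i.
Step 3: All 137 terms equal 1, so Delta(-1) = 137 * (1) = 137
Step 4: |Delta(-1)| = 137

137


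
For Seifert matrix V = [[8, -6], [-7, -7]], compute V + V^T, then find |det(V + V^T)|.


Step 1: Form V + V^T where V = [[8, -6], [-7, -7]]
  V^T = [[8, -7], [-6, -7]]
  V + V^T = [[16, -13], [-13, -14]]
Step 2: det(V + V^T) = 16*(-14) - (-13)*(-13)
  = -224 - 169 = -393
Step 3: Knot determinant = |det(V + V^T)| = |-393| = 393

393


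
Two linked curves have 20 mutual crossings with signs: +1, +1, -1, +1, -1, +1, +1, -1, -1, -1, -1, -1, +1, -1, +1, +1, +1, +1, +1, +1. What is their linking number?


Step 1: Count positive crossings: 12
Step 2: Count negative crossings: 8
Step 3: Sum of signs = 12 - 8 = 4
Step 4: Linking number = sum/2 = 4/2 = 2

2


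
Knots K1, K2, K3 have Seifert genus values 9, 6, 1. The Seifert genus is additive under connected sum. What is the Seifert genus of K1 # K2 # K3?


The Seifert genus is additive under connected sum.
Seifert genus(K1 # K2 # K3) = (9) + (6) + (1)
= 16

16


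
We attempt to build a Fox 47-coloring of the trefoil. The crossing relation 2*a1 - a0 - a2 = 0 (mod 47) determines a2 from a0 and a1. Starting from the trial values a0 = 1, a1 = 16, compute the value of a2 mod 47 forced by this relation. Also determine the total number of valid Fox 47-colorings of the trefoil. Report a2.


Step 1: Apply the given crossing relation 2*a1 - a0 - a2 = 0 (mod 47).
  a2 = 2*a1 - a0 mod 47
  a2 = 2*16 - 1 mod 47
  a2 = 32 - 1 mod 47
  a2 = 31 mod 47 = 31
Step 2: The trefoil has determinant 3.
  Number of Fox p-colorings (p prime) is p^2 if p = 3, else p.
  Since 47 does not divide 3, only trivial (constant) colorings exist.
  (So the trial a0 = 1, a1 = 16 with a0 != a1 does NOT extend to a valid coloring of the whole trefoil: the other two crossing relations require 3*(a1 - a0) = 0 (mod 47), which fails.)
  Total colorings = 47
Step 3: a2 = 31, total Fox 47-colorings = 47

31


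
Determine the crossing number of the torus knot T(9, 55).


For a torus knot T(p, q) with gcd(p,q)=1,
the crossing number is min(p*(q-1), q*(p-1)).
p*(q-1) = 9*54 = 486
q*(p-1) = 55*8 = 440
min(486, 440) = 440

440


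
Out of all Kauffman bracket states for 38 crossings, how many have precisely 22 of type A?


We choose which 22 of 38 crossings get A-smoothings.
C(38, 22) = 38! / (22! * 16!)
= 22239974430

22239974430


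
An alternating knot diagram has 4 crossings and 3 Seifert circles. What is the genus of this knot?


For alternating knots, g = (c - s + 1)/2.
= (4 - 3 + 1)/2
= 2/2 = 1

1


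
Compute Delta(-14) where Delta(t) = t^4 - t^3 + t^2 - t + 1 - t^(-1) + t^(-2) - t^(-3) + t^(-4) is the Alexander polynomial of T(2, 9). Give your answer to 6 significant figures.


Substituting t = -14 into Delta(t) = t^4 - t^3 + t^2 - t + 1 - t^(-1) + t^(-2) - t^(-3) + t^(-4):
Term values: (38416) + (2744) + (196) + (14) + (1) + (0.0714286) + (0.00510204) + (0.000364431) + (2.60308e-05)
Sum = 41371.07692
Rounded to 6 significant figures: 41371.1

41371.1


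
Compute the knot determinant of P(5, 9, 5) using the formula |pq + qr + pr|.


Step 1: Compute pq + qr + pr.
pq = 5*9 = 45
qr = 9*5 = 45
pr = 5*5 = 25
pq + qr + pr = 45 + 45 + 25 = 115
Step 2: Take absolute value.
det(P(5,9,5)) = |115| = 115

115


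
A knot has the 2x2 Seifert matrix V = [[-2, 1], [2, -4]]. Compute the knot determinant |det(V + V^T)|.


Step 1: Form V + V^T where V = [[-2, 1], [2, -4]]
  V^T = [[-2, 2], [1, -4]]
  V + V^T = [[-4, 3], [3, -8]]
Step 2: det(V + V^T) = (-4)*(-8) - 3*3
  = 32 - 9 = 23
Step 3: Knot determinant = |det(V + V^T)| = |23| = 23

23


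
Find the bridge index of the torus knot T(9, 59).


The bridge number of T(p,q) is min(p,q).
min(9, 59) = 9

9


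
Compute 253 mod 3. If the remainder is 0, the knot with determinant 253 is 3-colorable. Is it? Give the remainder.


Step 1: A knot is p-colorable if and only if p divides its determinant.
Step 2: Compute 253 mod 3.
253 = 84 * 3 + 1
Step 3: 253 mod 3 = 1
Step 4: The knot is 3-colorable: no

1


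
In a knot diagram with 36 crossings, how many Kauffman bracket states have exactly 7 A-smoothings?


We choose which 7 of 36 crossings get A-smoothings.
C(36, 7) = 36! / (7! * 29!)
= 8347680

8347680


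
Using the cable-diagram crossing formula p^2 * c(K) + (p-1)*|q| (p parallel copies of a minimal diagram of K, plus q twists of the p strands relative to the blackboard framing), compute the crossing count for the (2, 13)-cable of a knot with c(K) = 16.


Step 1: Each of the c(K) crossings of the companion diagram becomes p*p = p^2 crossings among the p parallel strands, and each of the |q| twists s_1 s_2 ... s_(p-1) adds (p-1) crossings.
  Crossings = p^2 * c(K) + (p-1)*|q|
Step 2: = 2^2 * 16 + (2-1)*13
Step 3: = 4*16 + 1*13
Step 4: = 64 + 13 = 77

77


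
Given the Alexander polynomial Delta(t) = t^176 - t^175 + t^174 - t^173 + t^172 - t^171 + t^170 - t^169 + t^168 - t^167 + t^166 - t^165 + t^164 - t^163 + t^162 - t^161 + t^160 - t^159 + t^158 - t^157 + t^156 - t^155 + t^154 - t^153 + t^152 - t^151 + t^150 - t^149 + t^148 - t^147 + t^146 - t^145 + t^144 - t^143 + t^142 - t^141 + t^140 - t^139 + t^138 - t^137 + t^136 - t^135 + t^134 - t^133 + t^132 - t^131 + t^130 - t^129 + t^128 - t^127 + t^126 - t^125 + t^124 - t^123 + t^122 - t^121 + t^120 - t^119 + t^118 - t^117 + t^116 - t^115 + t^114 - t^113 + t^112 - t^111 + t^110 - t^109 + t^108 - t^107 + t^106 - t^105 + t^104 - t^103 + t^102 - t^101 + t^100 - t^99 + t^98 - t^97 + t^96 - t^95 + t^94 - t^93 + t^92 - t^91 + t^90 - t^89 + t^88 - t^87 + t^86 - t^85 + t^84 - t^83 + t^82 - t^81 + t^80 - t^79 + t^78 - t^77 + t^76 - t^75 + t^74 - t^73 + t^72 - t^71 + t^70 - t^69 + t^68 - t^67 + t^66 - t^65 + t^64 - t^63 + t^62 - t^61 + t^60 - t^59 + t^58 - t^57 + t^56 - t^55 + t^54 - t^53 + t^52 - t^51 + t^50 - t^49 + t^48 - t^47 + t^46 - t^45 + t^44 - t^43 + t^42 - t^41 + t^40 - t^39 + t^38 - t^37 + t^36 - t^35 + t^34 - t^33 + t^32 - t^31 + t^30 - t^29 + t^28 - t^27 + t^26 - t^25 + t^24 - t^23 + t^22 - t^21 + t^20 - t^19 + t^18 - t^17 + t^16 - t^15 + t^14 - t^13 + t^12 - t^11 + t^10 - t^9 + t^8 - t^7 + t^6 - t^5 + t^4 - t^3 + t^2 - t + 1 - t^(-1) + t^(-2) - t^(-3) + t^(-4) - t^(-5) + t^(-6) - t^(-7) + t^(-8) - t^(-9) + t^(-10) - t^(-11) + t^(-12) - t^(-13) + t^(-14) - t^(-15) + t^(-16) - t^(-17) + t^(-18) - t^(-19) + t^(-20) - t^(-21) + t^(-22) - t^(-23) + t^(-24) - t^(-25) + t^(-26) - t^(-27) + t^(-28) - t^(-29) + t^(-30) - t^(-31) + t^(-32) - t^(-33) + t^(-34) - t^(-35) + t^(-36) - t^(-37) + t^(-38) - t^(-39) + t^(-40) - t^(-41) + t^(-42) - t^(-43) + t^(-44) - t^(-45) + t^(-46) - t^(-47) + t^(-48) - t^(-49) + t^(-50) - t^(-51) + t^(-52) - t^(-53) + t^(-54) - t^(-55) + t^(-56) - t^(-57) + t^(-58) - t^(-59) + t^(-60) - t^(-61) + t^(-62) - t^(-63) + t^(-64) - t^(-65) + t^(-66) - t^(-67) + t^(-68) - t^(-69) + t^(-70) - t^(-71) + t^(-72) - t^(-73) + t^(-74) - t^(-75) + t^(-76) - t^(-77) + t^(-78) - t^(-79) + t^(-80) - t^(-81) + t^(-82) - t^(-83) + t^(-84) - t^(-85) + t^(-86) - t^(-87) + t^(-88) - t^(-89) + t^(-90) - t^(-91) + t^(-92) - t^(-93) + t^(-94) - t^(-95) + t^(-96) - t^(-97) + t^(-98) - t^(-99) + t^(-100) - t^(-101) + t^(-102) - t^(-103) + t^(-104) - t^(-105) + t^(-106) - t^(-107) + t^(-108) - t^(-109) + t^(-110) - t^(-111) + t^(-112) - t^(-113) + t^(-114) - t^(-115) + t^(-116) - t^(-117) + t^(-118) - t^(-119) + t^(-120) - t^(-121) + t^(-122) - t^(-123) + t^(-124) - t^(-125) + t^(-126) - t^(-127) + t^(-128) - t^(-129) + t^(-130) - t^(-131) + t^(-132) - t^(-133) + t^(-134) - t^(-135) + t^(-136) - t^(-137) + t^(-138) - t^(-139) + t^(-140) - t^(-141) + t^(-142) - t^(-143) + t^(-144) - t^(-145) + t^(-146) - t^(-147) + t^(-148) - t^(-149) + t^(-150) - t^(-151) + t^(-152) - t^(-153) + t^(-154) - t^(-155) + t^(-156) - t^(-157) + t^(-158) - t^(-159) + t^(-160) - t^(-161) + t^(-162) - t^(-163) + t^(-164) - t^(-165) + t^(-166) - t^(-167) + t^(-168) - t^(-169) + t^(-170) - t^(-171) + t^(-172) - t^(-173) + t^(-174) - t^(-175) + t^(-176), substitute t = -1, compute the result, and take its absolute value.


Step 1: The polynomial has 353 terms with alternating signs, exponents from 176 down to -176.
Step 2: Substitute t = -1. The i-th term has coefficient (-1)^i and exponent (m-i),
  so its value is (-1)^i * (-1)^(m-i) = (-1)^m = 1 for every i.
Step 3: All 353 terms equal 1, so Delta(-1) = 353 * (1) = 353
Step 4: |Delta(-1)| = 353

353


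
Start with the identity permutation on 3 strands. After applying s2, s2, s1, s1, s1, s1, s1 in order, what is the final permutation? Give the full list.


Starting with identity [1, 2, 3].
Apply generators in sequence:
  After s2: [1, 3, 2]
  After s2: [1, 2, 3]
  After s1: [2, 1, 3]
  After s1: [1, 2, 3]
  After s1: [2, 1, 3]
  After s1: [1, 2, 3]
  After s1: [2, 1, 3]
Final permutation: [2, 1, 3]

[2, 1, 3]


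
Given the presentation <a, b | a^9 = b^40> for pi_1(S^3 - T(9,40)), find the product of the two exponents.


The relation is a^9 = b^40.
Product of exponents = 9 * 40
= 360

360


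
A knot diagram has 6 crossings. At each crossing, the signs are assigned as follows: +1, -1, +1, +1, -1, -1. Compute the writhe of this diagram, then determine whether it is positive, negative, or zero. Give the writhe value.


Step 1: Count positive crossings (+1).
Positive crossings: 3
Step 2: Count negative crossings (-1).
Negative crossings: 3
Step 3: Writhe = (positive) - (negative)
w = 3 - 3 = 0
Step 4: |w| = 0, and w is zero

0


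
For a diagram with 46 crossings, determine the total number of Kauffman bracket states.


Each crossing contributes 2 choices (A-smoothing or B-smoothing).
Total states = 2^46 = 70368744177664

70368744177664


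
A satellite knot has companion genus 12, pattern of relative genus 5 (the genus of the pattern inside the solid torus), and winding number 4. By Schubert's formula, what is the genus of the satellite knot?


Schubert: g(satellite) = g_rel(pattern) + |winding| * g(companion),
where g_rel(pattern) is the genus of the pattern relative to the solid torus.
= 5 + 4 * 12
= 5 + 48 = 53

53


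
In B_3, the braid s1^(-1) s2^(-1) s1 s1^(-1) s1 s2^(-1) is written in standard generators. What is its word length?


The word length counts the number of generators (including inverses).
Listing each generator: s1^(-1), s2^(-1), s1, s1^(-1), s1, s2^(-1)
There are 6 generators in this braid word.

6


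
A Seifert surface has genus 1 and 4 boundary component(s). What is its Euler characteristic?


chi = 2 - 2g - b
= 2 - 2*1 - 4
= 2 - 2 - 4 = -4

-4


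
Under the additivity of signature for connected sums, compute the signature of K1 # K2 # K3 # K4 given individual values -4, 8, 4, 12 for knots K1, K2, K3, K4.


The signature is additive under connected sum.
signature(K1 # K2 # K3 # K4) = (-4) + (8) + (4) + (12)
= 20

20


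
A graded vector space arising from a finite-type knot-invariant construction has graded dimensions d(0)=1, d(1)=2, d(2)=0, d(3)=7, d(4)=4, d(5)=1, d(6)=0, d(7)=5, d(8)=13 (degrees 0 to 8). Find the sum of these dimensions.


Total dimension = d(0) + d(1) + ... + d(8)
= 1 + 2 + 0 + 7 + 4 + 1 + 0 + 5 + 13
= 33

33


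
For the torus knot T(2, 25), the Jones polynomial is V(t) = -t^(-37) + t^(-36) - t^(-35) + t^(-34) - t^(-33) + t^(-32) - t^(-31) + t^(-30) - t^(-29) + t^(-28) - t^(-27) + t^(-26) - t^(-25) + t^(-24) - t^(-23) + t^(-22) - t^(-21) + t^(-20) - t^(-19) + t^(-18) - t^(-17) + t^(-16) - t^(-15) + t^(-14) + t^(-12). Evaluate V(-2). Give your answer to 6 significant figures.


Substituting t = -2 into V(t) = -t^(-37) + t^(-36) - t^(-35) + t^(-34) - t^(-33) + t^(-32) - t^(-31) + t^(-30) - t^(-29) + t^(-28) - t^(-27) + t^(-26) - t^(-25) + t^(-24) - t^(-23) + t^(-22) - t^(-21) + t^(-20) - t^(-19) + t^(-18) - t^(-17) + t^(-16) - t^(-15) + t^(-14) + t^(-12):
  (-)t^(-37) = 7.27596e-12
  (+)t^(-36) = 1.45519e-11
  (-)t^(-35) = 2.91038e-11
  (+)t^(-34) = 5.82077e-11
  (-)t^(-33) = 1.16415e-10
  (+)t^(-32) = 2.32831e-10
  (-)t^(-31) = 4.65661e-10
  (+)t^(-30) = 9.31323e-10
  (-)t^(-29) = 1.86265e-09
  (+)t^(-28) = 3.72529e-09
  (-)t^(-27) = 7.45058e-09
  (+)t^(-26) = 1.49012e-08
  (-)t^(-25) = 2.98023e-08
  (+)t^(-24) = 5.96046e-08
  (-)t^(-23) = 1.19209e-07
  (+)t^(-22) = 2.38419e-07
  (-)t^(-21) = 4.76837e-07
  (+)t^(-20) = 9.53674e-07
  (-)t^(-19) = 1.90735e-06
  (+)t^(-18) = 3.8147e-06
  (-)t^(-17) = 7.62939e-06
  (+)t^(-16) = 1.52588e-05
  (-)t^(-15) = 3.05176e-05
  (+)t^(-14) = 6.10352e-05
  (+)t^(-12) = 0.000244141
Sum = (7.27596e-12) + (1.45519e-11) + (2.91038e-11) + (5.82077e-11) + (1.16415e-10) + (2.32831e-10) + (4.65661e-10) + (9.31323e-10) + (1.86265e-09) + (3.72529e-09) + (7.45058e-09) + (1.49012e-08) + (2.98023e-08) + (5.96046e-08) + (1.19209e-07) + (2.38419e-07) + (4.76837e-07) + (9.53674e-07) + (1.90735e-06) + (3.8147e-06) + (7.62939e-06) + (1.52588e-05) + (3.05176e-05) + (6.10352e-05) + (0.000244141)
= 0.0003662109302
Rounded to 6 significant figures: 0.000366211

0.000366211


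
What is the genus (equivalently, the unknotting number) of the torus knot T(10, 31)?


For a torus knot T(p,q), both the unknotting number and genus equal (p-1)(q-1)/2.
= (10-1)(31-1)/2
= 9*30/2
= 270/2 = 135

135


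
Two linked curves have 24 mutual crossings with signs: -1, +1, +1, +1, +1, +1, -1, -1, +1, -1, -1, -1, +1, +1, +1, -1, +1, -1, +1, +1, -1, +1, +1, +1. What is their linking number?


Step 1: Count positive crossings: 15
Step 2: Count negative crossings: 9
Step 3: Sum of signs = 15 - 9 = 6
Step 4: Linking number = sum/2 = 6/2 = 3

3


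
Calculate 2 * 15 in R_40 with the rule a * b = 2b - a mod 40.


2 * 15 = 2*15 - 2 mod 40
= 30 - 2 mod 40
= 28 mod 40 = 28

28


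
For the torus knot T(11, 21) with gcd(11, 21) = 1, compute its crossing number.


For a torus knot T(p, q) with gcd(p,q)=1,
the crossing number is min(p*(q-1), q*(p-1)).
p*(q-1) = 11*20 = 220
q*(p-1) = 21*10 = 210
min(220, 210) = 210

210


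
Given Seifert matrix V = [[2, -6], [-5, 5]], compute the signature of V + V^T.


Step 1: V + V^T = [[4, -11], [-11, 10]]
Step 2: trace = 14, det = -81
Step 3: Discriminant = 14^2 - 4*(-81) = 520
Step 4: Eigenvalues: 18.4018, -4.40175
Step 5: Signature = (# positive eigenvalues) - (# negative eigenvalues) = 0

0


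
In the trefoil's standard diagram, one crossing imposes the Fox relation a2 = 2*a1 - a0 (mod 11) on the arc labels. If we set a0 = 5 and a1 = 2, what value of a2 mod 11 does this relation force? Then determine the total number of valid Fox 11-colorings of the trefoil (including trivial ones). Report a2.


Step 1: Apply the given crossing relation 2*a1 - a0 - a2 = 0 (mod 11).
  a2 = 2*a1 - a0 mod 11
  a2 = 2*2 - 5 mod 11
  a2 = 4 - 5 mod 11
  a2 = -1 mod 11 = 10
Step 2: The trefoil has determinant 3.
  Number of Fox p-colorings (p prime) is p^2 if p = 3, else p.
  Since 11 does not divide 3, only trivial (constant) colorings exist.
  (So the trial a0 = 5, a1 = 2 with a0 != a1 does NOT extend to a valid coloring of the whole trefoil: the other two crossing relations require 3*(a1 - a0) = 0 (mod 11), which fails.)
  Total colorings = 11
Step 3: a2 = 10, total Fox 11-colorings = 11

10


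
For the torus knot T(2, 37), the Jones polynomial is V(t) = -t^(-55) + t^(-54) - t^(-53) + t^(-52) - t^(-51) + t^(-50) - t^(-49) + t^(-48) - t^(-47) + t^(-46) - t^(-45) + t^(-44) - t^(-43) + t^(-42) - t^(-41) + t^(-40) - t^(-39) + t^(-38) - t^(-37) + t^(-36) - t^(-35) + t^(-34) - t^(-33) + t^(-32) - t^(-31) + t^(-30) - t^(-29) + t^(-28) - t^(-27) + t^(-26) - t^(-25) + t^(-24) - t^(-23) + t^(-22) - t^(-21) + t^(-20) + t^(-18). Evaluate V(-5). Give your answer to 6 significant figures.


Substituting t = -5 into V(t) = -t^(-55) + t^(-54) - t^(-53) + t^(-52) - t^(-51) + t^(-50) - t^(-49) + t^(-48) - t^(-47) + t^(-46) - t^(-45) + t^(-44) - t^(-43) + t^(-42) - t^(-41) + t^(-40) - t^(-39) + t^(-38) - t^(-37) + t^(-36) - t^(-35) + t^(-34) - t^(-33) + t^(-32) - t^(-31) + t^(-30) - t^(-29) + t^(-28) - t^(-27) + t^(-26) - t^(-25) + t^(-24) - t^(-23) + t^(-22) - t^(-21) + t^(-20) + t^(-18):
  (-)t^(-55) = 3.60288e-39
  (+)t^(-54) = 1.80144e-38
  (-)t^(-53) = 9.0072e-38
  (+)t^(-52) = 4.5036e-37
  (-)t^(-51) = 2.2518e-36
  (+)t^(-50) = 1.1259e-35
  (-)t^(-49) = 5.6295e-35
  (+)t^(-48) = 2.81475e-34
  (-)t^(-47) = 1.40737e-33
  (+)t^(-46) = 7.03687e-33
  (-)t^(-45) = 3.51844e-32
  (+)t^(-44) = 1.75922e-31
  (-)t^(-43) = 8.79609e-31
  (+)t^(-42) = 4.39805e-30
  (-)t^(-41) = 2.19902e-29
  (+)t^(-40) = 1.09951e-28
  (-)t^(-39) = 5.49756e-28
  (+)t^(-38) = 2.74878e-27
  (-)t^(-37) = 1.37439e-26
  (+)t^(-36) = 6.87195e-26
  (-)t^(-35) = 3.43597e-25
  (+)t^(-34) = 1.71799e-24
  (-)t^(-33) = 8.58993e-24
  (+)t^(-32) = 4.29497e-23
  (-)t^(-31) = 2.14748e-22
  (+)t^(-30) = 1.07374e-21
  (-)t^(-29) = 5.36871e-21
  (+)t^(-28) = 2.68435e-20
  (-)t^(-27) = 1.34218e-19
  (+)t^(-26) = 6.71089e-19
  (-)t^(-25) = 3.35544e-18
  (+)t^(-24) = 1.67772e-17
  (-)t^(-23) = 8.38861e-17
  (+)t^(-22) = 4.1943e-16
  (-)t^(-21) = 2.09715e-15
  (+)t^(-20) = 1.04858e-14
  (+)t^(-18) = 2.62144e-13
Sum = (3.60288e-39) + (1.80144e-38) + (9.0072e-38) + (4.5036e-37) + (2.2518e-36) + (1.1259e-35) + (5.6295e-35) + (2.81475e-34) + (1.40737e-33) + (7.03687e-33) + (3.51844e-32) + (1.75922e-31) + (8.79609e-31) + (4.39805e-30) + (2.19902e-29) + (1.09951e-28) + (5.49756e-28) + (2.74878e-27) + (1.37439e-26) + (6.87195e-26) + (3.43597e-25) + (1.71799e-24) + (8.58993e-24) + (4.29497e-23) + (2.14748e-22) + (1.07374e-21) + (5.36871e-21) + (2.68435e-20) + (1.34218e-19) + (6.71089e-19) + (3.35544e-18) + (1.67772e-17) + (8.38861e-17) + (4.1943e-16) + (2.09715e-15) + (1.04858e-14) + (2.62144e-13)
= 2.752512e-13
Rounded to 6 significant figures: 2.75251e-13

2.75251e-13


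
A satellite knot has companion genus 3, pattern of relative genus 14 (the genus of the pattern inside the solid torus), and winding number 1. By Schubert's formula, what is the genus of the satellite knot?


Schubert: g(satellite) = g_rel(pattern) + |winding| * g(companion),
where g_rel(pattern) is the genus of the pattern relative to the solid torus.
= 14 + 1 * 3
= 14 + 3 = 17

17


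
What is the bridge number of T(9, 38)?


The bridge number of T(p,q) is min(p,q).
min(9, 38) = 9

9


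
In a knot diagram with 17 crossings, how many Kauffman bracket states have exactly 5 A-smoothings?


We choose which 5 of 17 crossings get A-smoothings.
C(17, 5) = 17! / (5! * 12!)
= 6188

6188


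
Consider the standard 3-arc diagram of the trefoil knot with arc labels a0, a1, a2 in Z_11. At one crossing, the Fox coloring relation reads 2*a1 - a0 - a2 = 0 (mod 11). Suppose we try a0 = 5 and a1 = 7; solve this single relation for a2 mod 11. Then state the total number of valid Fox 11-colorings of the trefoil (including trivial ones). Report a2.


Step 1: Apply the given crossing relation 2*a1 - a0 - a2 = 0 (mod 11).
  a2 = 2*a1 - a0 mod 11
  a2 = 2*7 - 5 mod 11
  a2 = 14 - 5 mod 11
  a2 = 9 mod 11 = 9
Step 2: The trefoil has determinant 3.
  Number of Fox p-colorings (p prime) is p^2 if p = 3, else p.
  Since 11 does not divide 3, only trivial (constant) colorings exist.
  (So the trial a0 = 5, a1 = 7 with a0 != a1 does NOT extend to a valid coloring of the whole trefoil: the other two crossing relations require 3*(a1 - a0) = 0 (mod 11), which fails.)
  Total colorings = 11
Step 3: a2 = 9, total Fox 11-colorings = 11

9


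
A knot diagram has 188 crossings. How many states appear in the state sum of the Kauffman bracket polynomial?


Each crossing contributes 2 choices (A-smoothing or B-smoothing).
Total states = 2^188 = 392318858461667547739736838950479151006397215279002157056

392318858461667547739736838950479151006397215279002157056


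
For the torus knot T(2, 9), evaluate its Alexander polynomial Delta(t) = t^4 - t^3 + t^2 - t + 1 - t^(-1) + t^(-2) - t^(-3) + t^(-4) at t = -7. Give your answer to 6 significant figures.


Substituting t = -7 into Delta(t) = t^4 - t^3 + t^2 - t + 1 - t^(-1) + t^(-2) - t^(-3) + t^(-4):
Term values: (2401) + (343) + (49) + (7) + (1) + (0.142857) + (0.0204082) + (0.00291545) + (0.000416493)
Sum = 2801.166597
Rounded to 6 significant figures: 2801.17

2801.17


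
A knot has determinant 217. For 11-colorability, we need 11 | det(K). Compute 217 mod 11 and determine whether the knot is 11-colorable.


Step 1: A knot is p-colorable if and only if p divides its determinant.
Step 2: Compute 217 mod 11.
217 = 19 * 11 + 8
Step 3: 217 mod 11 = 8
Step 4: The knot is 11-colorable: no

8


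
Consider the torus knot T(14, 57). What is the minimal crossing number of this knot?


For a torus knot T(p, q) with gcd(p,q)=1,
the crossing number is min(p*(q-1), q*(p-1)).
p*(q-1) = 14*56 = 784
q*(p-1) = 57*13 = 741
min(784, 741) = 741

741


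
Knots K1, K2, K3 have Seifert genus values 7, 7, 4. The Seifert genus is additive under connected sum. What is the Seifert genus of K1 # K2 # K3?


The Seifert genus is additive under connected sum.
Seifert genus(K1 # K2 # K3) = (7) + (7) + (4)
= 18

18


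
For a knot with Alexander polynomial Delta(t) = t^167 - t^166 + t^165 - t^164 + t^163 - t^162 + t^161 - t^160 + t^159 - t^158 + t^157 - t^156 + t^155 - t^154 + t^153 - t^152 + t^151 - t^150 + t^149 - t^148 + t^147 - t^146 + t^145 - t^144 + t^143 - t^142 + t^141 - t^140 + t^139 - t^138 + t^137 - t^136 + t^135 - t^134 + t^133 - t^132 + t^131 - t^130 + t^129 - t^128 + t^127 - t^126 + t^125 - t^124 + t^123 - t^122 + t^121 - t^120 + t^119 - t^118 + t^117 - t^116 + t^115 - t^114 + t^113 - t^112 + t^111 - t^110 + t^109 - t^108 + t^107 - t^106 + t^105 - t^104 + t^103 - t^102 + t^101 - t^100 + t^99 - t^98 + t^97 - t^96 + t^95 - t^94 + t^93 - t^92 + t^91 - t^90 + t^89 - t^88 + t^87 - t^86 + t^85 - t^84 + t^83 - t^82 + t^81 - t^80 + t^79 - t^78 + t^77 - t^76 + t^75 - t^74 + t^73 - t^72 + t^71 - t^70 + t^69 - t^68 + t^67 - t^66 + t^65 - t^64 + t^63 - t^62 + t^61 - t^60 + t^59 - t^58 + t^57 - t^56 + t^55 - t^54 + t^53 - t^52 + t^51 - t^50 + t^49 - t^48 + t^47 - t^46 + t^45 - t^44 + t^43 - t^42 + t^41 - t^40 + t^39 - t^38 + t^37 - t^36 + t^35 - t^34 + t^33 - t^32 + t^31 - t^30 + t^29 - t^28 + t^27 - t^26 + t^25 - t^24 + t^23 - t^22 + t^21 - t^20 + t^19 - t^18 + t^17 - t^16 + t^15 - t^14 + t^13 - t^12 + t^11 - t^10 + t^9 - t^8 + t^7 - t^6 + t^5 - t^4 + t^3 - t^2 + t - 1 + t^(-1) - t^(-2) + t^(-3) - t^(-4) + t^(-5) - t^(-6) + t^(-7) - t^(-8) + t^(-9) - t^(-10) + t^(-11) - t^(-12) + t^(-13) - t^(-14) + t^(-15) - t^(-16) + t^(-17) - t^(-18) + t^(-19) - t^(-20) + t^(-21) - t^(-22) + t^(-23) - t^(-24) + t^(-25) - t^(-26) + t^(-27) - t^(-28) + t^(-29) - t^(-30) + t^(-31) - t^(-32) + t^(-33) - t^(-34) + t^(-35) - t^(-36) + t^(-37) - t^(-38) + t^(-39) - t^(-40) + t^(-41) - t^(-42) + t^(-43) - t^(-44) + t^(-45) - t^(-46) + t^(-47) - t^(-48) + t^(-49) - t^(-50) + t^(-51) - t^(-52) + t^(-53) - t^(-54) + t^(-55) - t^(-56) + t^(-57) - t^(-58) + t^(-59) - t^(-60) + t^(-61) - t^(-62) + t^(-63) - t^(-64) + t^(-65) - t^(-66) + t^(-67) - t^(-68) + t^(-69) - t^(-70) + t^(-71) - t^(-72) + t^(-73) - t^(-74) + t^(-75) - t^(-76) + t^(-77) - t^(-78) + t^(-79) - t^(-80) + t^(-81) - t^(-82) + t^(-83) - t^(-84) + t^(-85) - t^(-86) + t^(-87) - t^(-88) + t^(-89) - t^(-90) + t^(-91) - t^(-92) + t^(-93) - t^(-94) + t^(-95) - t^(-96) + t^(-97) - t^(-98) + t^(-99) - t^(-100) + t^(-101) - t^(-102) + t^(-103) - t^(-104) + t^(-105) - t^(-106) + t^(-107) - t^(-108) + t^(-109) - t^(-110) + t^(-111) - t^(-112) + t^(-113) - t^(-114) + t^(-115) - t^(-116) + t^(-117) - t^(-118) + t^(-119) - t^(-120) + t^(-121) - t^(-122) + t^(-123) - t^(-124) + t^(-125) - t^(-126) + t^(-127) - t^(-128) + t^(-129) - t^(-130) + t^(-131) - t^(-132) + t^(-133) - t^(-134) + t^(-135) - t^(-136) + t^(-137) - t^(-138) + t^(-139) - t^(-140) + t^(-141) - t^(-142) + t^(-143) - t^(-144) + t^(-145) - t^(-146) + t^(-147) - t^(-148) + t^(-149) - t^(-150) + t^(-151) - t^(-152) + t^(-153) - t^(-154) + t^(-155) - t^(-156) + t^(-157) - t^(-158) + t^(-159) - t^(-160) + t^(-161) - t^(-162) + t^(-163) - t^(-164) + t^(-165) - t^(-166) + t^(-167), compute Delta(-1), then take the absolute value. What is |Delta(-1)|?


Step 1: The polynomial has 335 terms with alternating signs, exponents from 167 down to -167.
Step 2: Substitute t = -1. The i-th term has coefficient (-1)^i and exponent (m-i),
  so its value is (-1)^i * (-1)^(m-i) = (-1)^m = -1 for every i.
Step 3: All 335 terms equal -1, so Delta(-1) = 335 * (-1) = -335
Step 4: |Delta(-1)| = 335

335


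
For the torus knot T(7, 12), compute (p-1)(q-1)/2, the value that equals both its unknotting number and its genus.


For a torus knot T(p,q), both the unknotting number and genus equal (p-1)(q-1)/2.
= (7-1)(12-1)/2
= 6*11/2
= 66/2 = 33

33


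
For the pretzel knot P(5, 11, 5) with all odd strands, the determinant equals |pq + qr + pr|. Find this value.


Step 1: Compute pq + qr + pr.
pq = 5*11 = 55
qr = 11*5 = 55
pr = 5*5 = 25
pq + qr + pr = 55 + 55 + 25 = 135
Step 2: Take absolute value.
det(P(5,11,5)) = |135| = 135

135


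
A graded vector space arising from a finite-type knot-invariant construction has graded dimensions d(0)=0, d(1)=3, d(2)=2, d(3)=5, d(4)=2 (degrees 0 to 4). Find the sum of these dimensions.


Total dimension = d(0) + d(1) + ... + d(4)
= 0 + 3 + 2 + 5 + 2
= 12

12


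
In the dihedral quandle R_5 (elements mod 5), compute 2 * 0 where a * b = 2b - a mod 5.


2 * 0 = 2*0 - 2 mod 5
= 0 - 2 mod 5
= -2 mod 5 = 3

3


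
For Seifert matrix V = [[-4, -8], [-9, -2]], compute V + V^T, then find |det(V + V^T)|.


Step 1: Form V + V^T where V = [[-4, -8], [-9, -2]]
  V^T = [[-4, -9], [-8, -2]]
  V + V^T = [[-8, -17], [-17, -4]]
Step 2: det(V + V^T) = (-8)*(-4) - (-17)*(-17)
  = 32 - 289 = -257
Step 3: Knot determinant = |det(V + V^T)| = |-257| = 257

257


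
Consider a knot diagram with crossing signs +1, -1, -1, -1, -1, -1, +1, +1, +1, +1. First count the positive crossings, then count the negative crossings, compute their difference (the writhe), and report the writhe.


Step 1: Count positive crossings (+1).
Positive crossings: 5
Step 2: Count negative crossings (-1).
Negative crossings: 5
Step 3: Writhe = (positive) - (negative)
w = 5 - 5 = 0
Step 4: |w| = 0, and w is zero

0
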